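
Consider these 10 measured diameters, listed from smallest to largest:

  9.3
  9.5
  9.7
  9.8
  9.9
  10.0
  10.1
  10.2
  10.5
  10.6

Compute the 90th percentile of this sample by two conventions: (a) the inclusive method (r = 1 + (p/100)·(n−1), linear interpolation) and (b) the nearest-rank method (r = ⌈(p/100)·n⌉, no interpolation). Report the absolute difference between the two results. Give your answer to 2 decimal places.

n = 10.
(a) r = 9.1; between ranks 9 (10.5) and 10 (10.6): 10.51.
(b) the nearest-rank method: rank 9 → 10.5.
|10.51 − 10.5| = 0.01.

0.01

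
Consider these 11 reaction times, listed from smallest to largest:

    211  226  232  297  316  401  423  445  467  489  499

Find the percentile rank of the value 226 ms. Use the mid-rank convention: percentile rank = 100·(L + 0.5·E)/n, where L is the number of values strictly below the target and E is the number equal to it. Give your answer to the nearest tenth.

Count below 226: L = 1; count equal: E = 1; n = 11.
Percentile rank = 100·(1 + 0.5·1)/11 = 100·1.5/11 = 13.64.

13.6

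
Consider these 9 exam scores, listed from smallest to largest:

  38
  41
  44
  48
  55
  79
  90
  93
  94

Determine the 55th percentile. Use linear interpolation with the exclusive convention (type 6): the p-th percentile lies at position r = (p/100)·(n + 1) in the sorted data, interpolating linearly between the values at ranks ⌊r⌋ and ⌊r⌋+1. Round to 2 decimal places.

n = 9.
r = (55/100)·(9 + 1) = 5.5.
Rank 5 is 55 and rank 6 is 79.
Interpolate: 55 + 0.5·(79 − 55) = 55 + 0.5·24 = 67.

67.00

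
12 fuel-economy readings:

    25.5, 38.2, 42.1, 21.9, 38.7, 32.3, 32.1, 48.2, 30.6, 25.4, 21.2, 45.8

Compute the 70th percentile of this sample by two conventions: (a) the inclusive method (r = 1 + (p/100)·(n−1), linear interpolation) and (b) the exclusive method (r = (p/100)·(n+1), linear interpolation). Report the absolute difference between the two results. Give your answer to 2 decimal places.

0.49

Sorted: 21.2, 21.9, 25.4, 25.5, 30.6, 32.1, 32.3, 38.2, 38.7, 42.1, 45.8, 48.2.
n = 12.
(a) r = 8.7; between ranks 8 (38.2) and 9 (38.7): 38.55.
(b) r = 9.1; between ranks 9 (38.7) and 10 (42.1): 39.04.
|38.55 − 39.04| = 0.49.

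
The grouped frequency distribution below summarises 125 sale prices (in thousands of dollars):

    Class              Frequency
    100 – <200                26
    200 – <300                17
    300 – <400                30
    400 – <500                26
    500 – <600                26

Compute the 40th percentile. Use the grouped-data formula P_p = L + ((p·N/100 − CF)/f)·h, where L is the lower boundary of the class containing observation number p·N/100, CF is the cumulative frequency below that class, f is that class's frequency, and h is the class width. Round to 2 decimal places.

N = 125; target position k = 40/100 · 125 = 50.
Cumulative frequencies: 26, 43, 73, 99, 125.
Observation 50 falls in the class 300 – <400.
L = 300, CF = 43, f = 30, h = 100.
P40 = 300 + ((50 − 43)/30)·100 = 300 + 23.3333 = 323.333.

323.33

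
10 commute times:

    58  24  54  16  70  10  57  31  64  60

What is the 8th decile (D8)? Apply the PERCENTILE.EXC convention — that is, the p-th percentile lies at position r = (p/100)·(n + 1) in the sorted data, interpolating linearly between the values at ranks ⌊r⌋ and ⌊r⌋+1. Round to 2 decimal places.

63.20

Sorted: 10, 16, 24, 31, 54, 57, 58, 60, 64, 70.
n = 10.
r = (80/100)·(10 + 1) = 8.8.
Rank 8 is 60 and rank 9 is 64.
Interpolate: 60 + 0.8·(64 − 60) = 60 + 0.8·4 = 63.2.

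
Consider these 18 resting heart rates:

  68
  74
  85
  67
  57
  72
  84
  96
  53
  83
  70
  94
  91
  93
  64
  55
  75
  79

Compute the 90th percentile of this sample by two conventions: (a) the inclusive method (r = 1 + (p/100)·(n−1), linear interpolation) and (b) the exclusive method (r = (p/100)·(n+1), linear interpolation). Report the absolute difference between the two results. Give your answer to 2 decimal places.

0.90

Sorted: 53, 55, 57, 64, 67, 68, 70, 72, 74, 75, 79, 83, 84, 85, 91, 93, 94, 96.
n = 18.
(a) r = 16.3; between ranks 16 (93) and 17 (94): 93.3.
(b) r = 17.1; between ranks 17 (94) and 18 (96): 94.2.
|93.3 − 94.2| = 0.9.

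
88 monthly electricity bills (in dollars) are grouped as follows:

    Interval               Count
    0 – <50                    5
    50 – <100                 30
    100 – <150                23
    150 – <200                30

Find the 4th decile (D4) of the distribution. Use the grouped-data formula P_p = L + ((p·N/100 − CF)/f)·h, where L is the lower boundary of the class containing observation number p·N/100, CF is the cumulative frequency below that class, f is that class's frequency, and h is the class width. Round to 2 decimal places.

N = 88; target position k = 40/100 · 88 = 35.2.
Cumulative frequencies: 5, 35, 58, 88.
Observation 35.2 falls in the class 100 – <150.
L = 100, CF = 35, f = 23, h = 50.
P40 = 100 + ((35.2 − 35)/23)·50 = 100 + 0.434783 = 100.435.

100.43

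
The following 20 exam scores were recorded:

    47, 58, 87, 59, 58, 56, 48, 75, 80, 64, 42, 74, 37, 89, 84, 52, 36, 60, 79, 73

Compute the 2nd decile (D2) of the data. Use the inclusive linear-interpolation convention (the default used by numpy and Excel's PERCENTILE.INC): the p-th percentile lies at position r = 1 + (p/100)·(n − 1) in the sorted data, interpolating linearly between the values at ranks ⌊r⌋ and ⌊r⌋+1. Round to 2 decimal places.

47.80

Sorted: 36, 37, 42, 47, 48, 52, 56, 58, 58, 59, 60, 64, 73, 74, 75, 79, 80, 84, 87, 89.
n = 20.
r = 1 + (20/100)·(20 − 1) = 1 + 3.8 = 4.8.
Rank 4 is 47 and rank 5 is 48.
Interpolate: 47 + 0.8·(48 − 47) = 47 + 0.8·1 = 47.8.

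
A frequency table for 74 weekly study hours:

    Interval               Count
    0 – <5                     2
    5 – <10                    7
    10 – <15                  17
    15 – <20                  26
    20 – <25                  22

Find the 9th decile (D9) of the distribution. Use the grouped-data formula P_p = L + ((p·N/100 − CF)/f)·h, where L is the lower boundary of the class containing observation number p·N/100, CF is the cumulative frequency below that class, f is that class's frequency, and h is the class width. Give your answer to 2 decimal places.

23.32

N = 74; target position k = 90/100 · 74 = 66.6.
Cumulative frequencies: 2, 9, 26, 52, 74.
Observation 66.6 falls in the class 20 – <25.
L = 20, CF = 52, f = 22, h = 5.
P90 = 20 + ((66.6 − 52)/22)·5 = 20 + 3.31818 = 23.3182.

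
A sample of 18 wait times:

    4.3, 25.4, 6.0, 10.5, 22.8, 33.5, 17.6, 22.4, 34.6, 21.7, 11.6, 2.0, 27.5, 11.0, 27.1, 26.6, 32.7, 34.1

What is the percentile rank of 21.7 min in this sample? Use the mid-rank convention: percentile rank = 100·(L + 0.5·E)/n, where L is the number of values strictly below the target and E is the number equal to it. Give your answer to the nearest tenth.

Sorted: 2.0, 4.3, 6.0, 10.5, 11.0, 11.6, 17.6, 21.7, 22.4, 22.8, 25.4, 26.6, 27.1, 27.5, 32.7, 33.5, 34.1, 34.6.
Count below 21.7: L = 7; count equal: E = 1; n = 18.
Percentile rank = 100·(7 + 0.5·1)/18 = 100·7.5/18 = 41.67.

41.7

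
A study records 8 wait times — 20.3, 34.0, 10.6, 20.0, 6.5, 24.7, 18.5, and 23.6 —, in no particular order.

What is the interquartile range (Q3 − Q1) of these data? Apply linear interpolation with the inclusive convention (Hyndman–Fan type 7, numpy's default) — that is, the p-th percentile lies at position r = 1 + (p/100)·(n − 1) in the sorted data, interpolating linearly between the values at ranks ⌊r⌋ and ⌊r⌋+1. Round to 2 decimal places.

Sorted: 6.5, 10.6, 18.5, 20.0, 20.3, 23.6, 24.7, 34.0.
n = 8.
P25: r = 2.75; ranks 2–3 are 10.6, 18.5; interpolating gives 16.525.
P75: r = 6.25; ranks 6–7 are 23.6, 24.7; interpolating gives 23.875.
Difference: 23.875 − 16.525 = 7.35.

7.35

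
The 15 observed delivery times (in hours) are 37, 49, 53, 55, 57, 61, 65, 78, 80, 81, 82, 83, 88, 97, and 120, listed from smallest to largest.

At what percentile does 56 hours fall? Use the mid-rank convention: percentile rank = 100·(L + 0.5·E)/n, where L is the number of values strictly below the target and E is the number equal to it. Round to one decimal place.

26.7

Count below 56: L = 4; count equal: E = 0; n = 15.
Percentile rank = 100·(4 + 0.5·0)/15 = 100·4/15 = 26.67.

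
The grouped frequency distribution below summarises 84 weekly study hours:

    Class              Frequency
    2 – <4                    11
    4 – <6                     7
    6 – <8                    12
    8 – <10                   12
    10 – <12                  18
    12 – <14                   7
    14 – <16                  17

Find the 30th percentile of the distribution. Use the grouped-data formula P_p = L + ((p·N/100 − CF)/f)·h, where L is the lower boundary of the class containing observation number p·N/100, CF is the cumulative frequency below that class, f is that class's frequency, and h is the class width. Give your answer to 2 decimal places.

7.20

N = 84; target position k = 30/100 · 84 = 25.2.
Cumulative frequencies: 11, 18, 30, 42, 60, 67, 84.
Observation 25.2 falls in the class 6 – <8.
L = 6, CF = 18, f = 12, h = 2.
P30 = 6 + ((25.2 − 18)/12)·2 = 6 + 1.2 = 7.2.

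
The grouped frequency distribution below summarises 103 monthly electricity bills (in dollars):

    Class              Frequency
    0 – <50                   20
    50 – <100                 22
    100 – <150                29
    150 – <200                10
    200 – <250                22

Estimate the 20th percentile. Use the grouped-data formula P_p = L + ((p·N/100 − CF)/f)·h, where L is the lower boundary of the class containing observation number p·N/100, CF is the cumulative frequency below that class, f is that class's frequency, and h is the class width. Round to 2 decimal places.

51.36

N = 103; target position k = 20/100 · 103 = 20.6.
Cumulative frequencies: 20, 42, 71, 81, 103.
Observation 20.6 falls in the class 50 – <100.
L = 50, CF = 20, f = 22, h = 50.
P20 = 50 + ((20.6 − 20)/22)·50 = 50 + 1.36364 = 51.3636.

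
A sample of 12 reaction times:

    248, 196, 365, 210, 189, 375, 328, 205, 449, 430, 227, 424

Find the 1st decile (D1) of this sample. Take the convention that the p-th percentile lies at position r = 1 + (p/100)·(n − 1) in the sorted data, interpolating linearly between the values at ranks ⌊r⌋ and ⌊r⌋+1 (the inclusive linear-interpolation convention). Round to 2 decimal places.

196.90

Sorted: 189, 196, 205, 210, 227, 248, 328, 365, 375, 424, 430, 449.
n = 12.
r = 1 + (10/100)·(12 − 1) = 1 + 1.1 = 2.1.
Rank 2 is 196 and rank 3 is 205.
Interpolate: 196 + 0.1·(205 − 196) = 196 + 0.1·9 = 196.9.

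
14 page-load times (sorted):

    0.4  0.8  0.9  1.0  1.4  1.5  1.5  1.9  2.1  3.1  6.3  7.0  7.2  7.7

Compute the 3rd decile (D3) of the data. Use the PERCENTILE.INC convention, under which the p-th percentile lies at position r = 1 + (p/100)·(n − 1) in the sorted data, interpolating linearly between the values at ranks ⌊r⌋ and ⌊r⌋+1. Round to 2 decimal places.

1.36

n = 14.
r = 1 + (30/100)·(14 − 1) = 1 + 3.9 = 4.9.
Rank 4 is 1.0 and rank 5 is 1.4.
Interpolate: 1.0 + 0.9·(1.4 − 1.0) = 1.0 + 0.9·0.4 = 1.36.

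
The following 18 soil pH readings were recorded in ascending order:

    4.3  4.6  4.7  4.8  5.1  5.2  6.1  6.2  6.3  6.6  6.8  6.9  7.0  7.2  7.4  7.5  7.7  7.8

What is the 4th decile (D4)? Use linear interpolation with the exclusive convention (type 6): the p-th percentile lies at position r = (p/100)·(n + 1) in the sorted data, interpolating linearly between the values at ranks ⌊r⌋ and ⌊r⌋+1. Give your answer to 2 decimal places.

6.16

n = 18.
r = (40/100)·(18 + 1) = 7.6.
Rank 7 is 6.1 and rank 8 is 6.2.
Interpolate: 6.1 + 0.6·(6.2 − 6.1) = 6.1 + 0.6·0.1 = 6.16.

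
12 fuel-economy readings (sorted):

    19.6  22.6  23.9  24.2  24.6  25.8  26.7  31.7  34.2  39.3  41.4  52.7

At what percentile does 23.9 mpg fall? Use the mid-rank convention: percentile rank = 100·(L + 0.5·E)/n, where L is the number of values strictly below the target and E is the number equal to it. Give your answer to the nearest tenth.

20.8

Count below 23.9: L = 2; count equal: E = 1; n = 12.
Percentile rank = 100·(2 + 0.5·1)/12 = 100·2.5/12 = 20.83.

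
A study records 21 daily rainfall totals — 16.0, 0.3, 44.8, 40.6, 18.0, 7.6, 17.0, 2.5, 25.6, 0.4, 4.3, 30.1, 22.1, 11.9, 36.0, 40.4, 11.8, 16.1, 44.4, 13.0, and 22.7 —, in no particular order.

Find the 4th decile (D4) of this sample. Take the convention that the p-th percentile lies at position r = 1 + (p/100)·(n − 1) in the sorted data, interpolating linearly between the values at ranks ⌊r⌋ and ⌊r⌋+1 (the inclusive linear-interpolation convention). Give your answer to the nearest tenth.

16.0

Sorted: 0.3, 0.4, 2.5, 4.3, 7.6, 11.8, 11.9, 13.0, 16.0, 16.1, 17.0, 18.0, 22.1, 22.7, 25.6, 30.1, 36.0, 40.4, 40.6, 44.4, 44.8.
n = 21.
r = 1 + (40/100)·(21 − 1) = 1 + 8 = 9.
r is an integer, so P40 is the value at rank 9: 16.0.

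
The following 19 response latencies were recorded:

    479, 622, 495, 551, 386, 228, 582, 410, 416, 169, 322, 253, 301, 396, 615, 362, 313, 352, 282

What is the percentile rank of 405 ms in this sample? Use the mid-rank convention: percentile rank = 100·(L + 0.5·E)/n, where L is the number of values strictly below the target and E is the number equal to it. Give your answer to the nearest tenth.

Sorted: 169, 228, 253, 282, 301, 313, 322, 352, 362, 386, 396, 410, 416, 479, 495, 551, 582, 615, 622.
Count below 405: L = 11; count equal: E = 0; n = 19.
Percentile rank = 100·(11 + 0.5·0)/19 = 100·11/19 = 57.89.

57.9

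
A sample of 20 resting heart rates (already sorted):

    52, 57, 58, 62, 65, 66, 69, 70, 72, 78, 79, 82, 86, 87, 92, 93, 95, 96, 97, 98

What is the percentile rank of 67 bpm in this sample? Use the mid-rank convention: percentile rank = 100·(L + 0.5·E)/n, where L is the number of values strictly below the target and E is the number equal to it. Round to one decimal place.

Count below 67: L = 6; count equal: E = 0; n = 20.
Percentile rank = 100·(6 + 0.5·0)/20 = 100·6/20 = 30.

30.0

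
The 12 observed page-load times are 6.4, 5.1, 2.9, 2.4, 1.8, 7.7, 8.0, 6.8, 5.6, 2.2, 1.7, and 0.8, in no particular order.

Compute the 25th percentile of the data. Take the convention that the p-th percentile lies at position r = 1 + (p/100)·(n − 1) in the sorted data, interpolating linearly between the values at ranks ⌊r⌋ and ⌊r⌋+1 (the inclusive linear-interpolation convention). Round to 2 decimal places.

2.10

Sorted: 0.8, 1.7, 1.8, 2.2, 2.4, 2.9, 5.1, 5.6, 6.4, 6.8, 7.7, 8.0.
n = 12.
r = 1 + (25/100)·(12 − 1) = 1 + 2.75 = 3.75.
Rank 3 is 1.8 and rank 4 is 2.2.
Interpolate: 1.8 + 0.75·(2.2 − 1.8) = 1.8 + 0.75·0.4 = 2.1.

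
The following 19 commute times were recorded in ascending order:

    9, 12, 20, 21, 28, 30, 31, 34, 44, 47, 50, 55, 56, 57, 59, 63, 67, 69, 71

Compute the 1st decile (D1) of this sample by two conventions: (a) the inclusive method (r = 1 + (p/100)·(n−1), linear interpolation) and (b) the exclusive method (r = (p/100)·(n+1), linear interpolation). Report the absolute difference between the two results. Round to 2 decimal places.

n = 19.
(a) r = 2.8; between ranks 2 (12) and 3 (20): 18.4.
(b) r = 2 → value at rank 2 = 12.
|18.4 − 12| = 6.4.

6.40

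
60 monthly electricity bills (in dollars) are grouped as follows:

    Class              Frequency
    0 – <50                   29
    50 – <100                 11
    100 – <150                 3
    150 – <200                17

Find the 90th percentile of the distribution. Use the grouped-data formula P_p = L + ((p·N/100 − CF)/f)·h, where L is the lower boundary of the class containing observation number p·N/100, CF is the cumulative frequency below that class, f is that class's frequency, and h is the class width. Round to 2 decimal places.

182.35

N = 60; target position k = 90/100 · 60 = 54.
Cumulative frequencies: 29, 40, 43, 60.
Observation 54 falls in the class 150 – <200.
L = 150, CF = 43, f = 17, h = 50.
P90 = 150 + ((54 − 43)/17)·50 = 150 + 32.3529 = 182.353.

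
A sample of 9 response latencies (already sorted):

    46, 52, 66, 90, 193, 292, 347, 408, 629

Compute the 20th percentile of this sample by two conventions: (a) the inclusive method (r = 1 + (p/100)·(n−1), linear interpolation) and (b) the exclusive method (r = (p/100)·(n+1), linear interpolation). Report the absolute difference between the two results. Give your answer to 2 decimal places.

n = 9.
(a) r = 2.6; between ranks 2 (52) and 3 (66): 60.4.
(b) r = 2 → value at rank 2 = 52.
|60.4 − 52| = 8.4.

8.40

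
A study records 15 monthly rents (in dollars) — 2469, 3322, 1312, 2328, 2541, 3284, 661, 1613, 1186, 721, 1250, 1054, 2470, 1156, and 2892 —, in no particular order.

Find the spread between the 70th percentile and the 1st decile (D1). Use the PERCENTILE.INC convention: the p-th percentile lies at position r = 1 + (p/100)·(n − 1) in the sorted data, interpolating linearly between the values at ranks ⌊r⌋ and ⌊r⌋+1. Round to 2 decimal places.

Sorted: 661, 721, 1054, 1156, 1186, 1250, 1312, 1613, 2328, 2469, 2470, 2541, 2892, 3284, 3322.
n = 15.
P10: r = 2.4; ranks 2–3 are 721, 1054; interpolating gives 854.2.
P70: r = 10.8; ranks 10–11 are 2469, 2470; interpolating gives 2469.8.
Difference: 2469.8 − 854.2 = 1615.6.

1615.60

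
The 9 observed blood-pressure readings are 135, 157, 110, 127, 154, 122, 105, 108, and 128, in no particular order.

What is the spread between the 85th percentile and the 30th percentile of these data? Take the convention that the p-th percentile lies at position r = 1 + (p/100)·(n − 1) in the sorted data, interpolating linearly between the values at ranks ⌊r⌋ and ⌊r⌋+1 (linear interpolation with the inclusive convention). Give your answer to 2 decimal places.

35.40

Sorted: 105, 108, 110, 122, 127, 128, 135, 154, 157.
n = 9.
P30: r = 3.4; ranks 3–4 are 110, 122; interpolating gives 114.8.
P85: r = 7.8; ranks 7–8 are 135, 154; interpolating gives 150.2.
Difference: 150.2 − 114.8 = 35.4.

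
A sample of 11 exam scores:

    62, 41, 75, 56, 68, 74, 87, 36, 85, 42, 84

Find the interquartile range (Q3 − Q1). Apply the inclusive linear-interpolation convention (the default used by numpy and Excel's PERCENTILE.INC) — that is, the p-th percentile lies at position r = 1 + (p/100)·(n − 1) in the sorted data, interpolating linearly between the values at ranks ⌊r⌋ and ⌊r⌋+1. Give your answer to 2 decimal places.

Sorted: 36, 41, 42, 56, 62, 68, 74, 75, 84, 85, 87.
n = 11.
P25: r = 3.5; ranks 3–4 are 42, 56; interpolating gives 49.
P75: r = 8.5; ranks 8–9 are 75, 84; interpolating gives 79.5.
Difference: 79.5 − 49 = 30.5.

30.50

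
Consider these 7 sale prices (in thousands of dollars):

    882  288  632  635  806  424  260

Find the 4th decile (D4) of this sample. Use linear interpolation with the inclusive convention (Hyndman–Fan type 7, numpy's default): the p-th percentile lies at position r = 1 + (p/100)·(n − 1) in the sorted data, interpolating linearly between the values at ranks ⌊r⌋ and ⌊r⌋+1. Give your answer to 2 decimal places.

Sorted: 260, 288, 424, 632, 635, 806, 882.
n = 7.
r = 1 + (40/100)·(7 − 1) = 1 + 2.4 = 3.4.
Rank 3 is 424 and rank 4 is 632.
Interpolate: 424 + 0.4·(632 − 424) = 424 + 0.4·208 = 507.2.

507.20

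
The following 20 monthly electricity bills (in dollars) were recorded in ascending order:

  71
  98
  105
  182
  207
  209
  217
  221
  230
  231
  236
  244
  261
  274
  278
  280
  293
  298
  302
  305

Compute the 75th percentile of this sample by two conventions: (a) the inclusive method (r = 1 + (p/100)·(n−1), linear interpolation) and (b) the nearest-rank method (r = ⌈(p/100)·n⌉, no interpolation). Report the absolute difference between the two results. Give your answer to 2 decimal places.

0.50

n = 20.
(a) r = 15.25; between ranks 15 (278) and 16 (280): 278.5.
(b) the nearest-rank method: rank 15 → 278.
|278.5 − 278| = 0.5.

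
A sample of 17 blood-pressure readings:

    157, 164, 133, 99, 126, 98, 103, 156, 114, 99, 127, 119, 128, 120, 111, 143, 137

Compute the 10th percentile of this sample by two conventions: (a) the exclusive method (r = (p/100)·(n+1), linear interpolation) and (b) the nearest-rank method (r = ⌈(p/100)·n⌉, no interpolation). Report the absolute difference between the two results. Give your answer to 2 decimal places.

Sorted: 98, 99, 99, 103, 111, 114, 119, 120, 126, 127, 128, 133, 137, 143, 156, 157, 164.
n = 17.
(a) r = 1.8; between ranks 1 (98) and 2 (99): 98.8.
(b) the nearest-rank method: rank 2 → 99.
|98.8 − 99| = 0.2.

0.20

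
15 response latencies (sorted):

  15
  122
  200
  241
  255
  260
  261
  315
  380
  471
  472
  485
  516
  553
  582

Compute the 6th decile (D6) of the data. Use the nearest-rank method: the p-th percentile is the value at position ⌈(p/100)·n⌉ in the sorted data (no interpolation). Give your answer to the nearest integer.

380

n = 15.
Position = ⌈60/100 · 15⌉ = ⌈9⌉ = 9.
The value at rank 9 is 380.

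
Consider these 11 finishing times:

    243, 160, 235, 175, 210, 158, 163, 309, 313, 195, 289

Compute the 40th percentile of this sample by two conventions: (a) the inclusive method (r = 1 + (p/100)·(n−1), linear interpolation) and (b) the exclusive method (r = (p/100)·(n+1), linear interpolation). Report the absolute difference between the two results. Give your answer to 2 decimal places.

4.00

Sorted: 158, 160, 163, 175, 195, 210, 235, 243, 289, 309, 313.
n = 11.
(a) r = 5 → value at rank 5 = 195.
(b) r = 4.8; between ranks 4 (175) and 5 (195): 191.
|195 − 191| = 4.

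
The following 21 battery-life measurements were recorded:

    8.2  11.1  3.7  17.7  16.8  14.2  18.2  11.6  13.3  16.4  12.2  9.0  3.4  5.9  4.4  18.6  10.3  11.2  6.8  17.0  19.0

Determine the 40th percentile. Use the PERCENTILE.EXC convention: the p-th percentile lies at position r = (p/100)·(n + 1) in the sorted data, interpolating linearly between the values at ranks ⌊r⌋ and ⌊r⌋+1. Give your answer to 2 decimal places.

10.94

Sorted: 3.4, 3.7, 4.4, 5.9, 6.8, 8.2, 9.0, 10.3, 11.1, 11.2, 11.6, 12.2, 13.3, 14.2, 16.4, 16.8, 17.0, 17.7, 18.2, 18.6, 19.0.
n = 21.
r = (40/100)·(21 + 1) = 8.8.
Rank 8 is 10.3 and rank 9 is 11.1.
Interpolate: 10.3 + 0.8·(11.1 − 10.3) = 10.3 + 0.8·0.8 = 10.94.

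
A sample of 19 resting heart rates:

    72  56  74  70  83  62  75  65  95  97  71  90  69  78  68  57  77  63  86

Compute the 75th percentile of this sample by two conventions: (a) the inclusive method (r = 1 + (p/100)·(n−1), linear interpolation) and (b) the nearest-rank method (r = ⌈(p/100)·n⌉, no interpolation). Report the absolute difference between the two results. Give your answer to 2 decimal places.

2.50

Sorted: 56, 57, 62, 63, 65, 68, 69, 70, 71, 72, 74, 75, 77, 78, 83, 86, 90, 95, 97.
n = 19.
(a) r = 14.5; between ranks 14 (78) and 15 (83): 80.5.
(b) the nearest-rank method: rank 15 → 83.
|80.5 − 83| = 2.5.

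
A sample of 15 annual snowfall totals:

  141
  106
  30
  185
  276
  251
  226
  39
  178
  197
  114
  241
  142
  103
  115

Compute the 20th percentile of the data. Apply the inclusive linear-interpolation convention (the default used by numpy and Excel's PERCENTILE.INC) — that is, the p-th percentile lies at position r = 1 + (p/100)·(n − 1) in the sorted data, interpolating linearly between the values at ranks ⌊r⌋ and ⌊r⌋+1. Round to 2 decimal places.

105.40

Sorted: 30, 39, 103, 106, 114, 115, 141, 142, 178, 185, 197, 226, 241, 251, 276.
n = 15.
r = 1 + (20/100)·(15 − 1) = 1 + 2.8 = 3.8.
Rank 3 is 103 and rank 4 is 106.
Interpolate: 103 + 0.8·(106 − 103) = 103 + 0.8·3 = 105.4.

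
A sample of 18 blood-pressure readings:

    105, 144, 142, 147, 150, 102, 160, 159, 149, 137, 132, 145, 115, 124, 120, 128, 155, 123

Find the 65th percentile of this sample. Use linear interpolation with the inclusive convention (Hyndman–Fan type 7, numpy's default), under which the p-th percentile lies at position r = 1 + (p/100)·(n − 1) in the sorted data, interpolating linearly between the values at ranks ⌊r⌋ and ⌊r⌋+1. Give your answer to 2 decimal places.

145.10

Sorted: 102, 105, 115, 120, 123, 124, 128, 132, 137, 142, 144, 145, 147, 149, 150, 155, 159, 160.
n = 18.
r = 1 + (65/100)·(18 − 1) = 1 + 11.05 = 12.05.
Rank 12 is 145 and rank 13 is 147.
Interpolate: 145 + 0.05·(147 − 145) = 145 + 0.05·2 = 145.1.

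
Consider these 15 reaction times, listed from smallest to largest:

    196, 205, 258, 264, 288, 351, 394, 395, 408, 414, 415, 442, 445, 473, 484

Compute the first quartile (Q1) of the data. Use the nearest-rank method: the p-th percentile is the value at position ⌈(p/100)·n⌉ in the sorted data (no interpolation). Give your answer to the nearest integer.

n = 15.
Position = ⌈25/100 · 15⌉ = ⌈3.75⌉ = 4.
The value at rank 4 is 264.

264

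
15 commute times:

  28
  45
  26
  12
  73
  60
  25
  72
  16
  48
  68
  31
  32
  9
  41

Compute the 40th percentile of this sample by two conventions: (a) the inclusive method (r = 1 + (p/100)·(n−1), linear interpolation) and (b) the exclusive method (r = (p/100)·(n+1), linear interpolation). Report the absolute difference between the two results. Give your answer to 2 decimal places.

0.60

Sorted: 9, 12, 16, 25, 26, 28, 31, 32, 41, 45, 48, 60, 68, 72, 73.
n = 15.
(a) r = 6.6; between ranks 6 (28) and 7 (31): 29.8.
(b) r = 6.4; between ranks 6 (28) and 7 (31): 29.2.
|29.8 − 29.2| = 0.6.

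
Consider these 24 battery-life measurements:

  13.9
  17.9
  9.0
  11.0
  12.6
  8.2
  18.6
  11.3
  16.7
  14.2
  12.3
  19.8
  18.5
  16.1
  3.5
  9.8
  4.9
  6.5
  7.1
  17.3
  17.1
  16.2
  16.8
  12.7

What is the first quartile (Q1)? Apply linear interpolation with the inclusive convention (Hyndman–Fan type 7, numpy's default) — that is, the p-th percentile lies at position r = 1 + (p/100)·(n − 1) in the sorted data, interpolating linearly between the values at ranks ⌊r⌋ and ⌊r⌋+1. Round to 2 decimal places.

Sorted: 3.5, 4.9, 6.5, 7.1, 8.2, 9.0, 9.8, 11.0, 11.3, 12.3, 12.6, 12.7, 13.9, 14.2, 16.1, 16.2, 16.7, 16.8, 17.1, 17.3, 17.9, 18.5, 18.6, 19.8.
n = 24.
r = 1 + (25/100)·(24 − 1) = 1 + 5.75 = 6.75.
Rank 6 is 9.0 and rank 7 is 9.8.
Interpolate: 9.0 + 0.75·(9.8 − 9.0) = 9.0 + 0.75·0.8 = 9.6.

9.60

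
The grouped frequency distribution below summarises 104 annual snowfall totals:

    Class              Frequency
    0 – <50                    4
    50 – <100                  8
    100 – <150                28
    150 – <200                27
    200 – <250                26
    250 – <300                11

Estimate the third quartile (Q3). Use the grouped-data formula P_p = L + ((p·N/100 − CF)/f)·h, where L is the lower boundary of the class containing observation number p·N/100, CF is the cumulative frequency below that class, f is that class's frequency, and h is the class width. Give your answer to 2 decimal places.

221.15

N = 104; target position k = 75/100 · 104 = 78.
Cumulative frequencies: 4, 12, 40, 67, 93, 104.
Observation 78 falls in the class 200 – <250.
L = 200, CF = 67, f = 26, h = 50.
P75 = 200 + ((78 − 67)/26)·50 = 200 + 21.1538 = 221.154.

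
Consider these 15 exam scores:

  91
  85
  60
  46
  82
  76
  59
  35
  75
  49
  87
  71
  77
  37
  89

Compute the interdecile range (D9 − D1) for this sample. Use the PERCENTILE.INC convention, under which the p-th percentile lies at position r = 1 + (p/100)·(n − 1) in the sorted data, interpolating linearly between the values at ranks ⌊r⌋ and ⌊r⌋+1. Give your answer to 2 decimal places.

Sorted: 35, 37, 46, 49, 59, 60, 71, 75, 76, 77, 82, 85, 87, 89, 91.
n = 15.
P10: r = 2.4; ranks 2–3 are 37, 46; interpolating gives 40.6.
P90: r = 13.6; ranks 13–14 are 87, 89; interpolating gives 88.2.
Difference: 88.2 − 40.6 = 47.6.

47.60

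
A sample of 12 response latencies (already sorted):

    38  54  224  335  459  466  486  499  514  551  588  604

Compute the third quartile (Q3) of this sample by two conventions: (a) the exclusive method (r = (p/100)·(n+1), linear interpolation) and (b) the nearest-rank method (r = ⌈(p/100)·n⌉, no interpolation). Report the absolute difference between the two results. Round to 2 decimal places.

27.75

n = 12.
(a) r = 9.75; between ranks 9 (514) and 10 (551): 541.75.
(b) the nearest-rank method: rank 9 → 514.
|541.75 − 514| = 27.75.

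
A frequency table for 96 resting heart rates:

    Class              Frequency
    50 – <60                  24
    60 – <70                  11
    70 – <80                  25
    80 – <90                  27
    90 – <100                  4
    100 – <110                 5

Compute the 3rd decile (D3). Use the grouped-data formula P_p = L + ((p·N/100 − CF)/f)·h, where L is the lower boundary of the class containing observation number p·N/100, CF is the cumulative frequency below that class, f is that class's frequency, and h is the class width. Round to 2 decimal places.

64.36

N = 96; target position k = 30/100 · 96 = 28.8.
Cumulative frequencies: 24, 35, 60, 87, 91, 96.
Observation 28.8 falls in the class 60 – <70.
L = 60, CF = 24, f = 11, h = 10.
P30 = 60 + ((28.8 − 24)/11)·10 = 60 + 4.36364 = 64.3636.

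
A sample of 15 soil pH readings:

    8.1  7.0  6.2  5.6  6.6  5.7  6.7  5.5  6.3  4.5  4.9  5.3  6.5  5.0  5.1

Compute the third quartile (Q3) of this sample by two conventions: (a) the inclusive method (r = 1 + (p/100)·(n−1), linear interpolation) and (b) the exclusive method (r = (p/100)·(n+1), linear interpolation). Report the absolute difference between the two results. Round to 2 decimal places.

0.05

Sorted: 4.5, 4.9, 5.0, 5.1, 5.3, 5.5, 5.6, 5.7, 6.2, 6.3, 6.5, 6.6, 6.7, 7.0, 8.1.
n = 15.
(a) r = 11.5; between ranks 11 (6.5) and 12 (6.6): 6.55.
(b) r = 12 → value at rank 12 = 6.6.
|6.55 − 6.6| = 0.05.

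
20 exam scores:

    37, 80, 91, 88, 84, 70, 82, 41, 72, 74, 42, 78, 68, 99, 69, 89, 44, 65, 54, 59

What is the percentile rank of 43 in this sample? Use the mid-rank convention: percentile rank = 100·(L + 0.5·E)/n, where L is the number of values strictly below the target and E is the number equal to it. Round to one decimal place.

Sorted: 37, 41, 42, 44, 54, 59, 65, 68, 69, 70, 72, 74, 78, 80, 82, 84, 88, 89, 91, 99.
Count below 43: L = 3; count equal: E = 0; n = 20.
Percentile rank = 100·(3 + 0.5·0)/20 = 100·3/20 = 15.

15.0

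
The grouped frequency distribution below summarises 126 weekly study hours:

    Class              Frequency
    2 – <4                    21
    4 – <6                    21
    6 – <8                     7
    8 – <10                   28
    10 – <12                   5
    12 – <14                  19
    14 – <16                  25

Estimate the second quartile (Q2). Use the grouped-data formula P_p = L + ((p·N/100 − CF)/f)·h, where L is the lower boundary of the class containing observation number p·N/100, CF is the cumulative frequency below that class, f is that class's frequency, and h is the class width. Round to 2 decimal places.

N = 126; target position k = 50/100 · 126 = 63.
Cumulative frequencies: 21, 42, 49, 77, 82, 101, 126.
Observation 63 falls in the class 8 – <10.
L = 8, CF = 49, f = 28, h = 2.
P50 = 8 + ((63 − 49)/28)·2 = 8 + 1 = 9.

9.00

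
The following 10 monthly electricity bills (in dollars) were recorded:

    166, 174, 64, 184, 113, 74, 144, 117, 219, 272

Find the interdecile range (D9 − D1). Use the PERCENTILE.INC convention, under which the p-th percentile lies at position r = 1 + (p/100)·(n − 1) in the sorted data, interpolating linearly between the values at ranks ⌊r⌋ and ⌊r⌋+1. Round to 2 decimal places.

Sorted: 64, 74, 113, 117, 144, 166, 174, 184, 219, 272.
n = 10.
P10: r = 1.9; ranks 1–2 are 64, 74; interpolating gives 73.
P90: r = 9.1; ranks 9–10 are 219, 272; interpolating gives 224.3.
Difference: 224.3 − 73 = 151.3.

151.30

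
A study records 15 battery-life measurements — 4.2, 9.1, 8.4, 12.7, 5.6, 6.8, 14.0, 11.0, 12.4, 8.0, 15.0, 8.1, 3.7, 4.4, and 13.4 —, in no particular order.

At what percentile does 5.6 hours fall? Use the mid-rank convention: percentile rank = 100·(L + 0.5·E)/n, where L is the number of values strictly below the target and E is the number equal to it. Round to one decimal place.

23.3

Sorted: 3.7, 4.2, 4.4, 5.6, 6.8, 8.0, 8.1, 8.4, 9.1, 11.0, 12.4, 12.7, 13.4, 14.0, 15.0.
Count below 5.6: L = 3; count equal: E = 1; n = 15.
Percentile rank = 100·(3 + 0.5·1)/15 = 100·3.5/15 = 23.33.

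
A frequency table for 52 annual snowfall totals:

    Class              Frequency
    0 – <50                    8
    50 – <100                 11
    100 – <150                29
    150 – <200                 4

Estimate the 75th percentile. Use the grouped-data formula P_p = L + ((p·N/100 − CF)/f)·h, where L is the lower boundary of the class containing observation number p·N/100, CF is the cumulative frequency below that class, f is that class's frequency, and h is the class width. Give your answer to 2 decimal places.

134.48

N = 52; target position k = 75/100 · 52 = 39.
Cumulative frequencies: 8, 19, 48, 52.
Observation 39 falls in the class 100 – <150.
L = 100, CF = 19, f = 29, h = 50.
P75 = 100 + ((39 − 19)/29)·50 = 100 + 34.4828 = 134.483.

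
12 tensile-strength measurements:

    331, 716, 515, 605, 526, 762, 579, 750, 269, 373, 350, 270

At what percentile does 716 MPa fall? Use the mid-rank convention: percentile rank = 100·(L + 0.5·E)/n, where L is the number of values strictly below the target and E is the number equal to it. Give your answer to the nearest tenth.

79.2

Sorted: 269, 270, 331, 350, 373, 515, 526, 579, 605, 716, 750, 762.
Count below 716: L = 9; count equal: E = 1; n = 12.
Percentile rank = 100·(9 + 0.5·1)/12 = 100·9.5/12 = 79.17.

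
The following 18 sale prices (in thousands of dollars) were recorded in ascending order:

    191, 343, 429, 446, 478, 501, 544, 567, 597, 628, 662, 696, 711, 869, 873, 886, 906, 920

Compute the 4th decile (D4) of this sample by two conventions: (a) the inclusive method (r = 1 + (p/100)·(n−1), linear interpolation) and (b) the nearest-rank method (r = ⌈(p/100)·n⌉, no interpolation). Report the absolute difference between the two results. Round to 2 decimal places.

n = 18.
(a) r = 7.8; between ranks 7 (544) and 8 (567): 562.4.
(b) the nearest-rank method: rank 8 → 567.
|562.4 − 567| = 4.6.

4.60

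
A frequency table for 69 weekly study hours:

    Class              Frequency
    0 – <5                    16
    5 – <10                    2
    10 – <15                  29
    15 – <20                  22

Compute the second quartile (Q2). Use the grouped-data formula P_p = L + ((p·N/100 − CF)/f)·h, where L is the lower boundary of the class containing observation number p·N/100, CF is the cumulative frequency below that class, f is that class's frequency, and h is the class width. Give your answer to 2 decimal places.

N = 69; target position k = 50/100 · 69 = 34.5.
Cumulative frequencies: 16, 18, 47, 69.
Observation 34.5 falls in the class 10 – <15.
L = 10, CF = 18, f = 29, h = 5.
P50 = 10 + ((34.5 − 18)/29)·5 = 10 + 2.84483 = 12.8448.

12.84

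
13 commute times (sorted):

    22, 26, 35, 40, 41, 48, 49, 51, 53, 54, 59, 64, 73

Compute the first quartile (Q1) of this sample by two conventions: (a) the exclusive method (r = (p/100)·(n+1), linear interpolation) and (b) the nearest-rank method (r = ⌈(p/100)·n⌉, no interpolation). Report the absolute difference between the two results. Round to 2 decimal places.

n = 13.
(a) r = 3.5; between ranks 3 (35) and 4 (40): 37.5.
(b) the nearest-rank method: rank 4 → 40.
|37.5 − 40| = 2.5.

2.50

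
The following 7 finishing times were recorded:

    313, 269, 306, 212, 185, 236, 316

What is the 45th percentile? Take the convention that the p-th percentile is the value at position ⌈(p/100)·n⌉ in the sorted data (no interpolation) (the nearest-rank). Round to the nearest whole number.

269

Sorted: 185, 212, 236, 269, 306, 313, 316.
n = 7.
Position = ⌈45/100 · 7⌉ = ⌈3.15⌉ = 4.
The value at rank 4 is 269.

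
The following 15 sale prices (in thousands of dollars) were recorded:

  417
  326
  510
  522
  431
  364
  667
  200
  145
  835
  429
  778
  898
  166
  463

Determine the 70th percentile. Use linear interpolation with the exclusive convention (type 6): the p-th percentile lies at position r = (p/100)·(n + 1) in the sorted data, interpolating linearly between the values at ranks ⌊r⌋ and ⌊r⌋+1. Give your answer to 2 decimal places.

551.00

Sorted: 145, 166, 200, 326, 364, 417, 429, 431, 463, 510, 522, 667, 778, 835, 898.
n = 15.
r = (70/100)·(15 + 1) = 11.2.
Rank 11 is 522 and rank 12 is 667.
Interpolate: 522 + 0.2·(667 − 522) = 522 + 0.2·145 = 551.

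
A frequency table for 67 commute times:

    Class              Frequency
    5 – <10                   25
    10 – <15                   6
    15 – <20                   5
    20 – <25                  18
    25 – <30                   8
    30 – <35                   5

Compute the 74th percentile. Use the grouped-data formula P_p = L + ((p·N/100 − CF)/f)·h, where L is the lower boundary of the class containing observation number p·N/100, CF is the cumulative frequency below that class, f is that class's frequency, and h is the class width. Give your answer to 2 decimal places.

23.77

N = 67; target position k = 74/100 · 67 = 49.58.
Cumulative frequencies: 25, 31, 36, 54, 62, 67.
Observation 49.58 falls in the class 20 – <25.
L = 20, CF = 36, f = 18, h = 5.
P74 = 20 + ((49.58 − 36)/18)·5 = 20 + 3.77222 = 23.7722.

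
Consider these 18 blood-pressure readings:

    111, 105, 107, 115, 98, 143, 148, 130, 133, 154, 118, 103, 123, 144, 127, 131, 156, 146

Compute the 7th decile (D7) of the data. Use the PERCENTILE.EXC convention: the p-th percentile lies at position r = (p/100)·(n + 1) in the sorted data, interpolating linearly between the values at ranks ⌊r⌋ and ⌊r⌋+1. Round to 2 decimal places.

143.30

Sorted: 98, 103, 105, 107, 111, 115, 118, 123, 127, 130, 131, 133, 143, 144, 146, 148, 154, 156.
n = 18.
r = (70/100)·(18 + 1) = 13.3.
Rank 13 is 143 and rank 14 is 144.
Interpolate: 143 + 0.3·(144 − 143) = 143 + 0.3·1 = 143.3.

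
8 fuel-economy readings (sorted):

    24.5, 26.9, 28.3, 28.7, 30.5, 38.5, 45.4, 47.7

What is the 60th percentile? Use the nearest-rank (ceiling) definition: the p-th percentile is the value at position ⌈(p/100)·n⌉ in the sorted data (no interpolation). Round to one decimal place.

30.5

n = 8.
Position = ⌈60/100 · 8⌉ = ⌈4.8⌉ = 5.
The value at rank 5 is 30.5.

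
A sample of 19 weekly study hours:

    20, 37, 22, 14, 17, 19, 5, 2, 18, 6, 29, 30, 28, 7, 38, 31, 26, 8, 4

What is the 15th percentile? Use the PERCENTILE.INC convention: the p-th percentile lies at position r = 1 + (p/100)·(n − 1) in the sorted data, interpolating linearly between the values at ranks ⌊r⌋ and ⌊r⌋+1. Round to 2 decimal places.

5.70

Sorted: 2, 4, 5, 6, 7, 8, 14, 17, 18, 19, 20, 22, 26, 28, 29, 30, 31, 37, 38.
n = 19.
r = 1 + (15/100)·(19 − 1) = 1 + 2.7 = 3.7.
Rank 3 is 5 and rank 4 is 6.
Interpolate: 5 + 0.7·(6 − 5) = 5 + 0.7·1 = 5.7.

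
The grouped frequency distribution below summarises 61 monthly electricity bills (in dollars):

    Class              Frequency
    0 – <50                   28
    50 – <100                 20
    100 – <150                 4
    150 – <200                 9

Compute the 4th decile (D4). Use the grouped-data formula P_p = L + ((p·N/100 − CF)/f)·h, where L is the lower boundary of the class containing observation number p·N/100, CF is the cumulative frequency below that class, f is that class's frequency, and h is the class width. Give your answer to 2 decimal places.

43.57

N = 61; target position k = 40/100 · 61 = 24.4.
Cumulative frequencies: 28, 48, 52, 61.
Observation 24.4 falls in the class 0 – <50.
L = 0, CF = 0, f = 28, h = 50.
P40 = 0 + ((24.4 − 0)/28)·50 = 0 + 43.5714 = 43.5714.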